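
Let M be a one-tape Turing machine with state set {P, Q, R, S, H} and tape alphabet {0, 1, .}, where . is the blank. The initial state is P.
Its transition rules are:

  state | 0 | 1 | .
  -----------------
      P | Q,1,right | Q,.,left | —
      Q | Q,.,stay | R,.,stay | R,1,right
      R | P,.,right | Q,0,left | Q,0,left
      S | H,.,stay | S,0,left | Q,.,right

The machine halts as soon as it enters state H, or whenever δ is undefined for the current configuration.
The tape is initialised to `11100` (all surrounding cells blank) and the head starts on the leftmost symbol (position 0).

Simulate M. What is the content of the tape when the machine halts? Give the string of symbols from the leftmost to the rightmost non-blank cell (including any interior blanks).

P | ..[1]1100.   read 1 → write ., move left, go to Q
Q | .[.].1100.   read . → write 1, move right, go to R
R | .1[.]1100.   read . → write 0, move left, go to Q
Q | .[1]01100.   read 1 → write ., move stay, go to R
R | .[.]01100.   read . → write 0, move left, go to Q
Q | [.]001100.   read . → write 1, move right, go to R
R | 1[0]01100.   read 0 → write ., move right, go to P
P | 1.[0]1100.   read 0 → write 1, move right, go to Q
Q | 1.1[1]100.   read 1 → write ., move stay, go to R
R | 1.1[.]100.   read . → write 0, move left, go to Q
Q | 1.[1]0100.   read 1 → write ., move stay, go to R
R | 1.[.]0100.   read . → write 0, move left, go to Q
Q | 1[.]00100.   read . → write 1, move right, go to R
R | 11[0]0100.   read 0 → write ., move right, go to P
P | 11.[0]100.   read 0 → write 1, move right, go to Q
Q | 11.1[1]00.   read 1 → write ., move stay, go to R
R | 11.1[.]00.   read . → write 0, move left, go to Q
Q | 11.[1]000.   read 1 → write ., move stay, go to R
R | 11.[.]000.   read . → write 0, move left, go to Q
Q | 11[.]0000.   read . → write 1, move right, go to R
R | 111[0]000.   read 0 → write ., move right, go to P
P | 111.[0]00.   read 0 → write 1, move right, go to Q
Q | 111.1[0]0.   read 0 → write ., move stay, go to Q
Q | 111.1[.]0.   read . → write 1, move right, go to R
R | 111.11[0].   read 0 → write ., move right, go to P
P | 111.11.[.]
The non-blank tape span at halt is 111.11.

111.11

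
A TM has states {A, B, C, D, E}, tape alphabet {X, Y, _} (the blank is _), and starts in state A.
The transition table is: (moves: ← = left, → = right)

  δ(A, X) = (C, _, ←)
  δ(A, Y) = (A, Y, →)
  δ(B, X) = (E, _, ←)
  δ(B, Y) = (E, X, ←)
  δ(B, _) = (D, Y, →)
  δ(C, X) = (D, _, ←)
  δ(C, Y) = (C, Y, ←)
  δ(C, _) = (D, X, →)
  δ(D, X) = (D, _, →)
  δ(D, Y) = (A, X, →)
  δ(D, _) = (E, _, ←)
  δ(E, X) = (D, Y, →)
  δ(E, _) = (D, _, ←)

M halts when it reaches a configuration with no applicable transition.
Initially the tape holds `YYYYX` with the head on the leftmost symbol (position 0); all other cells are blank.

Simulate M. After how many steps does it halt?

A | _[Y]YYYX   read Y → write Y, move →, go to A
A | _Y[Y]YYX   read Y → write Y, move →, go to A
A | _YY[Y]YX   read Y → write Y, move →, go to A
A | _YYY[Y]X   read Y → write Y, move →, go to A
A | _YYYY[X]   read X → write _, move ←, go to C
C | _YYY[Y]_   read Y → write Y, move ←, go to C
C | _YY[Y]Y_   read Y → write Y, move ←, go to C
C | _Y[Y]YY_   read Y → write Y, move ←, go to C
C | _[Y]YYY_   read Y → write Y, move ←, go to C
C | [_]YYYY_   read _ → write X, move →, go to D
D | X[Y]YYY_   read Y → write X, move →, go to A
A | XX[Y]YY_   read Y → write Y, move →, go to A
A | XXY[Y]Y_   read Y → write Y, move →, go to A
A | XXYY[Y]_   read Y → write Y, move →, go to A
A | XXYYY[_]
M halts after 14 transitions.

14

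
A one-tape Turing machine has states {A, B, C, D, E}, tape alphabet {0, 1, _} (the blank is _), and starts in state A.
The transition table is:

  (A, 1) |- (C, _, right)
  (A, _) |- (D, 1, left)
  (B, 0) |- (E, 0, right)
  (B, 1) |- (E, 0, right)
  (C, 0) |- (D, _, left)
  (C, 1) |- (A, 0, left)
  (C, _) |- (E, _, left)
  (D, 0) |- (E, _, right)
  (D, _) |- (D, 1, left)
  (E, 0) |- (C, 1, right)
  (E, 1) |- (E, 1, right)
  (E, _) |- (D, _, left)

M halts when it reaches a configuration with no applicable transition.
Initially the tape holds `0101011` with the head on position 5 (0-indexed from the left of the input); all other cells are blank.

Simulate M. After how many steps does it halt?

A | 01010[1]1_   read 1 → write _, move right, go to C
C | 01010_[1]_   read 1 → write 0, move left, go to A
A | 01010[_]0_   read _ → write 1, move left, go to D
D | 0101[0]10_   read 0 → write _, move right, go to E
E | 0101_[1]0_   read 1 → write 1, move right, go to E
E | 0101_1[0]_   read 0 → write 1, move right, go to C
C | 0101_11[_]   read _ → write _, move left, go to E
E | 0101_1[1]_   read 1 → write 1, move right, go to E
E | 0101_11[_]   read _ → write _, move left, go to D
D | 0101_1[1]_
M halts after 9 transitions.

9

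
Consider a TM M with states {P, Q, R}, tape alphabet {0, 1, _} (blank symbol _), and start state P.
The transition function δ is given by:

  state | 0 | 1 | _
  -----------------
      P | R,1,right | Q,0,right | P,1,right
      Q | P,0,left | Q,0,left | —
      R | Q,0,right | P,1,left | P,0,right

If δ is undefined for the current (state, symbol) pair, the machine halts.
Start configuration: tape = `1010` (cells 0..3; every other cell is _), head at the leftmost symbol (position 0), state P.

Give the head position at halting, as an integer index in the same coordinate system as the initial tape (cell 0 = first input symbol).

P | [1]010_   read 1 → write 0, move right, go to Q
Q | 0[0]10_   read 0 → write 0, move left, go to P
P | [0]010_   read 0 → write 1, move right, go to R
R | 1[0]10_   read 0 → write 0, move right, go to Q
Q | 10[1]0_   read 1 → write 0, move left, go to Q
Q | 1[0]00_   read 0 → write 0, move left, go to P
P | [1]000_   read 1 → write 0, move right, go to Q
Q | 0[0]00_   read 0 → write 0, move left, go to P
P | [0]000_   read 0 → write 1, move right, go to R
R | 1[0]00_   read 0 → write 0, move right, go to Q
Q | 10[0]0_   read 0 → write 0, move left, go to P
P | 1[0]00_   read 0 → write 1, move right, go to R
R | 11[0]0_   read 0 → write 0, move right, go to Q
Q | 110[0]_   read 0 → write 0, move left, go to P
P | 11[0]0_   read 0 → write 1, move right, go to R
R | 111[0]_   read 0 → write 0, move right, go to Q
Q | 1110[_]
At halt the head is at cell 4.

4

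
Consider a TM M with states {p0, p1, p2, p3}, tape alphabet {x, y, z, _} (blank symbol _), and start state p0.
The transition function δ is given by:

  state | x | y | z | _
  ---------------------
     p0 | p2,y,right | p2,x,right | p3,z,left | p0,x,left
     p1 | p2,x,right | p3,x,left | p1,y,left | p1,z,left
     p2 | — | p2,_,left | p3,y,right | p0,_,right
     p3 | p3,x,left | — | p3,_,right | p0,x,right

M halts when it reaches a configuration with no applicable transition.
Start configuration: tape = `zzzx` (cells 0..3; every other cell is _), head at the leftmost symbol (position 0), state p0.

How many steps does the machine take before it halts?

16

state=p0 head=0 tape=__[z]zzx__   (p0,z)→(p3,z,left)
state=p3 head=-1 tape=_[_]zzzx__   (p3,_)→(p0,x,right)
state=p0 head=0 tape=_x[z]zzx__   (p0,z)→(p3,z,left)
state=p3 head=-1 tape=_[x]zzzx__   (p3,x)→(p3,x,left)
state=p3 head=-2 tape=[_]xzzzx__   (p3,_)→(p0,x,right)
state=p0 head=-1 tape=x[x]zzzx__   (p0,x)→(p2,y,right)
state=p2 head=0 tape=xy[z]zzx__   (p2,z)→(p3,y,right)
state=p3 head=1 tape=xyy[z]zx__   (p3,z)→(p3,_,right)
state=p3 head=2 tape=xyy_[z]x__   (p3,z)→(p3,_,right)
state=p3 head=3 tape=xyy__[x]__   (p3,x)→(p3,x,left)
state=p3 head=2 tape=xyy_[_]x__   (p3,_)→(p0,x,right)
state=p0 head=3 tape=xyy_x[x]__   (p0,x)→(p2,y,right)
state=p2 head=4 tape=xyy_xy[_]_   (p2,_)→(p0,_,right)
state=p0 head=5 tape=xyy_xy_[_]   (p0,_)→(p0,x,left)
state=p0 head=4 tape=xyy_xy[_]x   (p0,_)→(p0,x,left)
state=p0 head=3 tape=xyy_x[y]xx   (p0,y)→(p2,x,right)
state=p2 head=4 tape=xyy_xx[x]x
M halts after 16 transitions.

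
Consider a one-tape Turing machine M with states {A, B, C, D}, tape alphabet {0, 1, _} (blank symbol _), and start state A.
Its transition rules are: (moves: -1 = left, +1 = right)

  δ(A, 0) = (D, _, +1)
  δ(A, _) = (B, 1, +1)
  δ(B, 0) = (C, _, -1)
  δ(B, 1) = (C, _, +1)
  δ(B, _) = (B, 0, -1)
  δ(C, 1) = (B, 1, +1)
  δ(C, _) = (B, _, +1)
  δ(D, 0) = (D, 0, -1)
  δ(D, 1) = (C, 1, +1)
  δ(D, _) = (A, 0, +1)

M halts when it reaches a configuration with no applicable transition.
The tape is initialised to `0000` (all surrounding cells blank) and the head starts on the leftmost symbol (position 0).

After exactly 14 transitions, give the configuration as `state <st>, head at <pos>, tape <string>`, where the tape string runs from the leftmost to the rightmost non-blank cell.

A | [0]000___   read 0 → write _, move +1, go to D
D | _[0]00___   read 0 → write 0, move -1, go to D
D | [_]000___   read _ → write 0, move +1, go to A
A | 0[0]00___   read 0 → write _, move +1, go to D
D | 0_[0]0___   read 0 → write 0, move -1, go to D
D | 0[_]00___   read _ → write 0, move +1, go to A
A | 00[0]0___   read 0 → write _, move +1, go to D
D | 00_[0]___   read 0 → write 0, move -1, go to D
D | 00[_]0___   read _ → write 0, move +1, go to A
A | 000[0]___   read 0 → write _, move +1, go to D
D | 000_[_]__   read _ → write 0, move +1, go to A
A | 000_0[_]_   read _ → write 1, move +1, go to B
B | 000_01[_]   read _ → write 0, move -1, go to B
B | 000_0[1]0   read 1 → write _, move +1, go to C
C | 000_0_[0]
After 14 steps: state C, head at 6, tape 000_0_0.

state C, head at 6, tape 000_0_0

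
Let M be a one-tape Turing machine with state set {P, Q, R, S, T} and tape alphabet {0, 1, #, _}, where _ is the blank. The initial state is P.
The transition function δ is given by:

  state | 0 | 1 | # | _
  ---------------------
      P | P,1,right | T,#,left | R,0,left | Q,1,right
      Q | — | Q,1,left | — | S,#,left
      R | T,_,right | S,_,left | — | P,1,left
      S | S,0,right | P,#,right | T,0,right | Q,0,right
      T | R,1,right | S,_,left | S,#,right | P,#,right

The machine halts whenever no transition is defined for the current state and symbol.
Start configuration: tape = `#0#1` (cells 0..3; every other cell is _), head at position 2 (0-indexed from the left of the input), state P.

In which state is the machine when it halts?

state=P head=2 tape=#0[#]1_   (P,#)→(R,0,left)
state=R head=1 tape=#[0]01_   (R,0)→(T,_,right)
state=T head=2 tape=#_[0]1_   (T,0)→(R,1,right)
state=R head=3 tape=#_1[1]_   (R,1)→(S,_,left)
state=S head=2 tape=#_[1]__   (S,1)→(P,#,right)
state=P head=3 tape=#_#[_]_   (P,_)→(Q,1,right)
state=Q head=4 tape=#_#1[_]   (Q,_)→(S,#,left)
state=S head=3 tape=#_#[1]#   (S,1)→(P,#,right)
state=P head=4 tape=#_##[#]   (P,#)→(R,0,left)
state=R head=3 tape=#_#[#]0
No transition is defined for (R, #); M halts in state R.

R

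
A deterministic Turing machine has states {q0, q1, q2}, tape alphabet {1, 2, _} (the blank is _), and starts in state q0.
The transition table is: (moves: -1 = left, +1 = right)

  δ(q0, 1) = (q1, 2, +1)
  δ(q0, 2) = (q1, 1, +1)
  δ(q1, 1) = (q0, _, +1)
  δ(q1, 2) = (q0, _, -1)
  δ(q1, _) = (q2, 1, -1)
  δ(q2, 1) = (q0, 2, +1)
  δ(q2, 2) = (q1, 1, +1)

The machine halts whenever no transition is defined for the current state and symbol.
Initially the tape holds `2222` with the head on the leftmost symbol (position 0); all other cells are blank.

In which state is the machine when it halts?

q0

q0 | [2]222_   read 2 → write 1, move +1, go to q1
q1 | 1[2]22_   read 2 → write _, move -1, go to q0
q0 | [1]_22_   read 1 → write 2, move +1, go to q1
q1 | 2[_]22_   read _ → write 1, move -1, go to q2
q2 | [2]122_   read 2 → write 1, move +1, go to q1
q1 | 1[1]22_   read 1 → write _, move +1, go to q0
q0 | 1_[2]2_   read 2 → write 1, move +1, go to q1
q1 | 1_1[2]_   read 2 → write _, move -1, go to q0
q0 | 1_[1]__   read 1 → write 2, move +1, go to q1
q1 | 1_2[_]_   read _ → write 1, move -1, go to q2
q2 | 1_[2]1_   read 2 → write 1, move +1, go to q1
q1 | 1_1[1]_   read 1 → write _, move +1, go to q0
q0 | 1_1_[_]
No transition is defined for (q0, _); M halts in state q0.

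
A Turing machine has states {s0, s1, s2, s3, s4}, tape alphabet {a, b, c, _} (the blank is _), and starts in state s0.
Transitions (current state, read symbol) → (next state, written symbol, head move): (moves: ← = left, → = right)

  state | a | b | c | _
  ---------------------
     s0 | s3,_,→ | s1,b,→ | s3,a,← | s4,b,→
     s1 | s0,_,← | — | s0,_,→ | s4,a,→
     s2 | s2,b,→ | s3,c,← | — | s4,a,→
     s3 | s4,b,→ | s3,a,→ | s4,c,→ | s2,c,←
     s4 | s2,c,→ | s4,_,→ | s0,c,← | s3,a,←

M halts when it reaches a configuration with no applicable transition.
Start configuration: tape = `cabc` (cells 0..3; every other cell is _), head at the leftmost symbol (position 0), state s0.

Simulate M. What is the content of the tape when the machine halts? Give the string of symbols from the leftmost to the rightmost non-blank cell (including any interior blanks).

ccbcc

s0 | __[c]abc   read c → write a, move ←, go to s3
s3 | _[_]aabc   read _ → write c, move ←, go to s2
s2 | [_]caabc   read _ → write a, move →, go to s4
s4 | a[c]aabc   read c → write c, move ←, go to s0
s0 | [a]caabc   read a → write _, move →, go to s3
s3 | _[c]aabc   read c → write c, move →, go to s4
s4 | _c[a]abc   read a → write c, move →, go to s2
s2 | _cc[a]bc   read a → write b, move →, go to s2
s2 | _ccb[b]c   read b → write c, move ←, go to s3
s3 | _cc[b]cc   read b → write a, move →, go to s3
s3 | _cca[c]c   read c → write c, move →, go to s4
s4 | _ccac[c]   read c → write c, move ←, go to s0
s0 | _cca[c]c   read c → write a, move ←, go to s3
s3 | _cc[a]ac   read a → write b, move →, go to s4
s4 | _ccb[a]c   read a → write c, move →, go to s2
s2 | _ccbc[c]
The non-blank tape span at halt is ccbcc.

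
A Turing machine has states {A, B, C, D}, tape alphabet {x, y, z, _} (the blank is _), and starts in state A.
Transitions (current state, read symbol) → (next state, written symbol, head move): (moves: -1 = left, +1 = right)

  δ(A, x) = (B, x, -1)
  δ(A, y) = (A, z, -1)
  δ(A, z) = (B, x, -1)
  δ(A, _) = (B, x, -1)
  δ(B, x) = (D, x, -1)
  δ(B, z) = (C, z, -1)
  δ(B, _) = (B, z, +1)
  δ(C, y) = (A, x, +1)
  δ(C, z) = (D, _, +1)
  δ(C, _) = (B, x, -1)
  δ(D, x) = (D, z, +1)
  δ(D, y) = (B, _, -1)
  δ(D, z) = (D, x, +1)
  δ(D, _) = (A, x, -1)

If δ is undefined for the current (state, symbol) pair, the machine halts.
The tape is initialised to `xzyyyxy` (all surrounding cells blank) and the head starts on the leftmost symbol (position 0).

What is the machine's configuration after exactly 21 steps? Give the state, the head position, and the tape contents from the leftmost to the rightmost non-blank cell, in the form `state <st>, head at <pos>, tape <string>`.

state D, head at 3, tape zz_x_yxy

state=A head=0 tape=_[x]zyyyxy   (A,x)→(B,x,-1)
state=B head=-1 tape=[_]xzyyyxy   (B,_)→(B,z,+1)
state=B head=0 tape=z[x]zyyyxy   (B,x)→(D,x,-1)
state=D head=-1 tape=[z]xzyyyxy   (D,z)→(D,x,+1)
state=D head=0 tape=x[x]zyyyxy   (D,x)→(D,z,+1)
state=D head=1 tape=xz[z]yyyxy   (D,z)→(D,x,+1)
state=D head=2 tape=xzx[y]yyxy   (D,y)→(B,_,-1)
state=B head=1 tape=xz[x]_yyxy   (B,x)→(D,x,-1)
state=D head=0 tape=x[z]x_yyxy   (D,z)→(D,x,+1)
state=D head=1 tape=xx[x]_yyxy   (D,x)→(D,z,+1)
state=D head=2 tape=xxz[_]yyxy   (D,_)→(A,x,-1)
state=A head=1 tape=xx[z]xyyxy   (A,z)→(B,x,-1)
state=B head=0 tape=x[x]xxyyxy   (B,x)→(D,x,-1)
state=D head=-1 tape=[x]xxxyyxy   (D,x)→(D,z,+1)
state=D head=0 tape=z[x]xxyyxy   (D,x)→(D,z,+1)
state=D head=1 tape=zz[x]xyyxy   (D,x)→(D,z,+1)
state=D head=2 tape=zzz[x]yyxy   (D,x)→(D,z,+1)
state=D head=3 tape=zzzz[y]yxy   (D,y)→(B,_,-1)
state=B head=2 tape=zzz[z]_yxy   (B,z)→(C,z,-1)
state=C head=1 tape=zz[z]z_yxy   (C,z)→(D,_,+1)
state=D head=2 tape=zz_[z]_yxy   (D,z)→(D,x,+1)
state=D head=3 tape=zz_x[_]yxy
After 21 steps: state D, head at 3, tape zz_x_yxy.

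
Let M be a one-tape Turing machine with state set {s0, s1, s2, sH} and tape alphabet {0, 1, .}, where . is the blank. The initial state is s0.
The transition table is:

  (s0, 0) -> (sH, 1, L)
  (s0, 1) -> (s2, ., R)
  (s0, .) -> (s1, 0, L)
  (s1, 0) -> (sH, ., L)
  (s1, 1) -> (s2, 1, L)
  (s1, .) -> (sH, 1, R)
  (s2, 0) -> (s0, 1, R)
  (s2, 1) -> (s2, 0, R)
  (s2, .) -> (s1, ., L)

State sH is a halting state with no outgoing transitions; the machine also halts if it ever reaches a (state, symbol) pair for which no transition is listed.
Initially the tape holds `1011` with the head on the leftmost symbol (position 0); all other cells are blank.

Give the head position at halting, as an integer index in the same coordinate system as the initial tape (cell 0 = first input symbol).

2

state=s0 head=0 tape=[1]011.   (s0,1)→(s2,.,R)
state=s2 head=1 tape=.[0]11.   (s2,0)→(s0,1,R)
state=s0 head=2 tape=.1[1]1.   (s0,1)→(s2,.,R)
state=s2 head=3 tape=.1.[1].   (s2,1)→(s2,0,R)
state=s2 head=4 tape=.1.0[.]   (s2,.)→(s1,.,L)
state=s1 head=3 tape=.1.[0].   (s1,0)→(sH,.,L)
state=sH head=2 tape=.1[.]..
At halt the head is at cell 2.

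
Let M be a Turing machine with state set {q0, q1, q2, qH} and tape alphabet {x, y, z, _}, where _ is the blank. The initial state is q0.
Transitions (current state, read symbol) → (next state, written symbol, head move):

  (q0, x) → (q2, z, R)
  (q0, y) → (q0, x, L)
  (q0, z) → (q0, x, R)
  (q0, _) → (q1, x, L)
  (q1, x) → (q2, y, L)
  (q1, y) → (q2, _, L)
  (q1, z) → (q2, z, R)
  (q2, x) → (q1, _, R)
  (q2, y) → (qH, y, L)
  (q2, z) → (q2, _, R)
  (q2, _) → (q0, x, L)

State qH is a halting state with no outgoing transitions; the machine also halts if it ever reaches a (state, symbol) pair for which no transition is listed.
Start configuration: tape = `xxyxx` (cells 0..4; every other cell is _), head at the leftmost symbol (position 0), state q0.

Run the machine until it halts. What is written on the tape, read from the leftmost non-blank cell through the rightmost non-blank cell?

xxxzy

state=q0 head=0 tape=[x]xyxx   (q0,x)→(q2,z,R)
state=q2 head=1 tape=z[x]yxx   (q2,x)→(q1,_,R)
state=q1 head=2 tape=z_[y]xx   (q1,y)→(q2,_,L)
state=q2 head=1 tape=z[_]_xx   (q2,_)→(q0,x,L)
state=q0 head=0 tape=[z]x_xx   (q0,z)→(q0,x,R)
state=q0 head=1 tape=x[x]_xx   (q0,x)→(q2,z,R)
state=q2 head=2 tape=xz[_]xx   (q2,_)→(q0,x,L)
state=q0 head=1 tape=x[z]xxx   (q0,z)→(q0,x,R)
state=q0 head=2 tape=xx[x]xx   (q0,x)→(q2,z,R)
state=q2 head=3 tape=xxz[x]x   (q2,x)→(q1,_,R)
state=q1 head=4 tape=xxz_[x]   (q1,x)→(q2,y,L)
state=q2 head=3 tape=xxz[_]y   (q2,_)→(q0,x,L)
state=q0 head=2 tape=xx[z]xy   (q0,z)→(q0,x,R)
state=q0 head=3 tape=xxx[x]y   (q0,x)→(q2,z,R)
state=q2 head=4 tape=xxxz[y]   (q2,y)→(qH,y,L)
state=qH head=3 tape=xxx[z]y
The non-blank tape span at halt is xxxzy.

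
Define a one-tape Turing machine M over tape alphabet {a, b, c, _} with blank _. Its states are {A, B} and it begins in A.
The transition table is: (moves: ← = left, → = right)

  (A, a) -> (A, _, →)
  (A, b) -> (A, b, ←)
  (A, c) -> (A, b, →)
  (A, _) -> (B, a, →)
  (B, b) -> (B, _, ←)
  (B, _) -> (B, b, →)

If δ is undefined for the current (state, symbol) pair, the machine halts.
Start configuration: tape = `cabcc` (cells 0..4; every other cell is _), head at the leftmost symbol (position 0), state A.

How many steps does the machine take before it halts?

5

state=A head=0 tape=[c]abcc   (A,c)→(A,b,→)
state=A head=1 tape=b[a]bcc   (A,a)→(A,_,→)
state=A head=2 tape=b_[b]cc   (A,b)→(A,b,←)
state=A head=1 tape=b[_]bcc   (A,_)→(B,a,→)
state=B head=2 tape=ba[b]cc   (B,b)→(B,_,←)
state=B head=1 tape=b[a]_cc
M halts after 5 transitions.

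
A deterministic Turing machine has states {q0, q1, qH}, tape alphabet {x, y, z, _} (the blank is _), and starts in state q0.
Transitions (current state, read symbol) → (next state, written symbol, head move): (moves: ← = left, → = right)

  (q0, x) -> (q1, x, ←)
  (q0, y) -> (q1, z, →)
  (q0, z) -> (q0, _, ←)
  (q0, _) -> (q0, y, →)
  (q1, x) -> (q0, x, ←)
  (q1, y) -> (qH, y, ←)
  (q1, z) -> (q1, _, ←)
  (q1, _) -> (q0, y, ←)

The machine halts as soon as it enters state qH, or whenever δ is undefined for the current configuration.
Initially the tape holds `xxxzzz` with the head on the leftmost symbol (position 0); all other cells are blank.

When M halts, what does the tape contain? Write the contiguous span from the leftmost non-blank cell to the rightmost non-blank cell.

state=q0 head=0 tape=____[x]xxzzz   (q0,x)→(q1,x,←)
state=q1 head=-1 tape=___[_]xxxzzz   (q1,_)→(q0,y,←)
state=q0 head=-2 tape=__[_]yxxxzzz   (q0,_)→(q0,y,→)
state=q0 head=-1 tape=__y[y]xxxzzz   (q0,y)→(q1,z,→)
state=q1 head=0 tape=__yz[x]xxzzz   (q1,x)→(q0,x,←)
state=q0 head=-1 tape=__y[z]xxxzzz   (q0,z)→(q0,_,←)
state=q0 head=-2 tape=__[y]_xxxzzz   (q0,y)→(q1,z,→)
state=q1 head=-1 tape=__z[_]xxxzzz   (q1,_)→(q0,y,←)
state=q0 head=-2 tape=__[z]yxxxzzz   (q0,z)→(q0,_,←)
state=q0 head=-3 tape=_[_]_yxxxzzz   (q0,_)→(q0,y,→)
state=q0 head=-2 tape=_y[_]yxxxzzz   (q0,_)→(q0,y,→)
state=q0 head=-1 tape=_yy[y]xxxzzz   (q0,y)→(q1,z,→)
state=q1 head=0 tape=_yyz[x]xxzzz   (q1,x)→(q0,x,←)
state=q0 head=-1 tape=_yy[z]xxxzzz   (q0,z)→(q0,_,←)
state=q0 head=-2 tape=_y[y]_xxxzzz   (q0,y)→(q1,z,→)
state=q1 head=-1 tape=_yz[_]xxxzzz   (q1,_)→(q0,y,←)
state=q0 head=-2 tape=_y[z]yxxxzzz   (q0,z)→(q0,_,←)
state=q0 head=-3 tape=_[y]_yxxxzzz   (q0,y)→(q1,z,→)
state=q1 head=-2 tape=_z[_]yxxxzzz   (q1,_)→(q0,y,←)
state=q0 head=-3 tape=_[z]yyxxxzzz   (q0,z)→(q0,_,←)
state=q0 head=-4 tape=[_]_yyxxxzzz   (q0,_)→(q0,y,→)
state=q0 head=-3 tape=y[_]yyxxxzzz   (q0,_)→(q0,y,→)
state=q0 head=-2 tape=yy[y]yxxxzzz   (q0,y)→(q1,z,→)
state=q1 head=-1 tape=yyz[y]xxxzzz   (q1,y)→(qH,y,←)
state=qH head=-2 tape=yy[z]yxxxzzz
The non-blank tape span at halt is yyzyxxxzzz.

yyzyxxxzzz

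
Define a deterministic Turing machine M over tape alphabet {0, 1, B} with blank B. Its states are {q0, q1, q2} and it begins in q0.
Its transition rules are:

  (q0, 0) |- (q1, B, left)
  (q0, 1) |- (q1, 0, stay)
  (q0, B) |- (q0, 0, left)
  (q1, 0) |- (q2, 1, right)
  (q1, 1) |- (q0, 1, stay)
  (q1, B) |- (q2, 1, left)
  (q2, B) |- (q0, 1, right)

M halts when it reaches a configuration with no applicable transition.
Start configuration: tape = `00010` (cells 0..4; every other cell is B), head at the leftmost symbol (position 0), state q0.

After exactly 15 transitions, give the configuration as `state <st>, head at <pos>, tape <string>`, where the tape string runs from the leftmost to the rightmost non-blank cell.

state q2, head at 2, tape 1111B10

state=q0 head=0 tape=BB[0]0010   (q0,0)→(q1,B,left)
state=q1 head=-1 tape=B[B]B0010   (q1,B)→(q2,1,left)
state=q2 head=-2 tape=[B]1B0010   (q2,B)→(q0,1,right)
state=q0 head=-1 tape=1[1]B0010   (q0,1)→(q1,0,stay)
state=q1 head=-1 tape=1[0]B0010   (q1,0)→(q2,1,right)
state=q2 head=0 tape=11[B]0010   (q2,B)→(q0,1,right)
state=q0 head=1 tape=111[0]010   (q0,0)→(q1,B,left)
state=q1 head=0 tape=11[1]B010   (q1,1)→(q0,1,stay)
state=q0 head=0 tape=11[1]B010   (q0,1)→(q1,0,stay)
state=q1 head=0 tape=11[0]B010   (q1,0)→(q2,1,right)
state=q2 head=1 tape=111[B]010   (q2,B)→(q0,1,right)
state=q0 head=2 tape=1111[0]10   (q0,0)→(q1,B,left)
state=q1 head=1 tape=111[1]B10   (q1,1)→(q0,1,stay)
state=q0 head=1 tape=111[1]B10   (q0,1)→(q1,0,stay)
state=q1 head=1 tape=111[0]B10   (q1,0)→(q2,1,right)
state=q2 head=2 tape=1111[B]10
After 15 steps: state q2, head at 2, tape 1111B10.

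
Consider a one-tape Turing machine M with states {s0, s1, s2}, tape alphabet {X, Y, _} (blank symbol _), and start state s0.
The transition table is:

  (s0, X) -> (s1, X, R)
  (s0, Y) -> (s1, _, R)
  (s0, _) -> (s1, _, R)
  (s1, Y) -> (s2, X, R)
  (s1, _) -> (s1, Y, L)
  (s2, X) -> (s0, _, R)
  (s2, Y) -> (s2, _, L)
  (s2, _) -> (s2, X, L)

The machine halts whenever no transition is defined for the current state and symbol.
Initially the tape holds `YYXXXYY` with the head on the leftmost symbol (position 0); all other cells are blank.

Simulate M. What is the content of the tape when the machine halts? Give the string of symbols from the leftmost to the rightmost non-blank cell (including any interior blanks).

state=s0 head=0 tape=[Y]YXXXYY   (s0,Y)→(s1,_,R)
state=s1 head=1 tape=_[Y]XXXYY   (s1,Y)→(s2,X,R)
state=s2 head=2 tape=_X[X]XXYY   (s2,X)→(s0,_,R)
state=s0 head=3 tape=_X_[X]XYY   (s0,X)→(s1,X,R)
state=s1 head=4 tape=_X_X[X]YY
The non-blank tape span at halt is X_XXYY.

X_XXYY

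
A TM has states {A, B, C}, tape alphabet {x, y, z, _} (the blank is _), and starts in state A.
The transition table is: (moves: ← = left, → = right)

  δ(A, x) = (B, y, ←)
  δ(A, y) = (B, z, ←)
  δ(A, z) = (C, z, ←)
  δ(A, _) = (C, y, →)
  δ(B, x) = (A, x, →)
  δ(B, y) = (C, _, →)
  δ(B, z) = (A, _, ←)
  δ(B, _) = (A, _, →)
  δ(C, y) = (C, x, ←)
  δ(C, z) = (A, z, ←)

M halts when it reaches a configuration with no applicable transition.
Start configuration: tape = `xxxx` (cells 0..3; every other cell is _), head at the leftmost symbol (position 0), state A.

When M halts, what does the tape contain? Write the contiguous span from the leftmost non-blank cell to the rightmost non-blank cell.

A | _[x]xxx   read x → write y, move ←, go to B
B | [_]yxxx   read _ → write _, move →, go to A
A | _[y]xxx   read y → write z, move ←, go to B
B | [_]zxxx   read _ → write _, move →, go to A
A | _[z]xxx   read z → write z, move ←, go to C
C | [_]zxxx
The non-blank tape span at halt is zxxx.

zxxx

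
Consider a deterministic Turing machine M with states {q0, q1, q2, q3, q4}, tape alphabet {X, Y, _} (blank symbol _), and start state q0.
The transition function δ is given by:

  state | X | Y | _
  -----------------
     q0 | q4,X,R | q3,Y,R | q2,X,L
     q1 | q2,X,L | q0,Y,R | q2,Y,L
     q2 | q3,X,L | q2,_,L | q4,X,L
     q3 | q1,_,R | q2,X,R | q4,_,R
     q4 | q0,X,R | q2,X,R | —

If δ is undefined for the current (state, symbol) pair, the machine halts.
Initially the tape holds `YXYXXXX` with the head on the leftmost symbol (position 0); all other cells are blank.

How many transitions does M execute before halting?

16

state=q0 head=0 tape=[Y]XYXXXX__   (q0,Y)→(q3,Y,R)
state=q3 head=1 tape=Y[X]YXXXX__   (q3,X)→(q1,_,R)
state=q1 head=2 tape=Y_[Y]XXXX__   (q1,Y)→(q0,Y,R)
state=q0 head=3 tape=Y_Y[X]XXX__   (q0,X)→(q4,X,R)
state=q4 head=4 tape=Y_YX[X]XX__   (q4,X)→(q0,X,R)
state=q0 head=5 tape=Y_YXX[X]X__   (q0,X)→(q4,X,R)
state=q4 head=6 tape=Y_YXXX[X]__   (q4,X)→(q0,X,R)
state=q0 head=7 tape=Y_YXXXX[_]_   (q0,_)→(q2,X,L)
state=q2 head=6 tape=Y_YXXX[X]X_   (q2,X)→(q3,X,L)
state=q3 head=5 tape=Y_YXX[X]XX_   (q3,X)→(q1,_,R)
state=q1 head=6 tape=Y_YXX_[X]X_   (q1,X)→(q2,X,L)
state=q2 head=5 tape=Y_YXX[_]XX_   (q2,_)→(q4,X,L)
state=q4 head=4 tape=Y_YX[X]XXX_   (q4,X)→(q0,X,R)
state=q0 head=5 tape=Y_YXX[X]XX_   (q0,X)→(q4,X,R)
state=q4 head=6 tape=Y_YXXX[X]X_   (q4,X)→(q0,X,R)
state=q0 head=7 tape=Y_YXXXX[X]_   (q0,X)→(q4,X,R)
state=q4 head=8 tape=Y_YXXXXX[_]
M halts after 16 transitions.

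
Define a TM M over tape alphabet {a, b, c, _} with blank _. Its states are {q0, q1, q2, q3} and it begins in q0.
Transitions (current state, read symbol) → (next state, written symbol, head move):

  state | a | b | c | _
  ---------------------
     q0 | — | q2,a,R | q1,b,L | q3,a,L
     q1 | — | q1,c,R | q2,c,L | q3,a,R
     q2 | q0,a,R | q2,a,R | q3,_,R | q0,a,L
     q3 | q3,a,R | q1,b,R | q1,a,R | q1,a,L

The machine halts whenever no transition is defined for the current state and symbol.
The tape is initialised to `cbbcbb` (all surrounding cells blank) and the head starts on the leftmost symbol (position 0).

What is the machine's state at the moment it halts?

q1

state=q0 head=0 tape=_[c]bbcbb__   (q0,c)→(q1,b,L)
state=q1 head=-1 tape=[_]bbbcbb__   (q1,_)→(q3,a,R)
state=q3 head=0 tape=a[b]bbcbb__   (q3,b)→(q1,b,R)
state=q1 head=1 tape=ab[b]bcbb__   (q1,b)→(q1,c,R)
state=q1 head=2 tape=abc[b]cbb__   (q1,b)→(q1,c,R)
state=q1 head=3 tape=abcc[c]bb__   (q1,c)→(q2,c,L)
state=q2 head=2 tape=abc[c]cbb__   (q2,c)→(q3,_,R)
state=q3 head=3 tape=abc_[c]bb__   (q3,c)→(q1,a,R)
state=q1 head=4 tape=abc_a[b]b__   (q1,b)→(q1,c,R)
state=q1 head=5 tape=abc_ac[b]__   (q1,b)→(q1,c,R)
state=q1 head=6 tape=abc_acc[_]_   (q1,_)→(q3,a,R)
state=q3 head=7 tape=abc_acca[_]   (q3,_)→(q1,a,L)
state=q1 head=6 tape=abc_acc[a]a
No transition is defined for (q1, a); M halts in state q1.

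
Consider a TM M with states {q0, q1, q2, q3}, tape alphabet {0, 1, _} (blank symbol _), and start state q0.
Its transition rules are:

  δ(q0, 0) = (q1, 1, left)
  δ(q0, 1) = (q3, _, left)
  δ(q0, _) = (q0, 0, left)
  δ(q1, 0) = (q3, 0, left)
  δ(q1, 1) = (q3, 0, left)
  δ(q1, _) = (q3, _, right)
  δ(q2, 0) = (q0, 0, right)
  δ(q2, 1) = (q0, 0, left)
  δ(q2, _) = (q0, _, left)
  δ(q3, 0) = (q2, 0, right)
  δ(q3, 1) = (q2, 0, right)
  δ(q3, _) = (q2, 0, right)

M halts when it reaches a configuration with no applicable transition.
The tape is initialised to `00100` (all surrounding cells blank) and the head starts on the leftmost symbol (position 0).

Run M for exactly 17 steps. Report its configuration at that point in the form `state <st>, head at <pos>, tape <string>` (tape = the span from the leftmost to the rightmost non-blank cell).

state=q0 head=0 tape=__[0]0100   (q0,0)→(q1,1,left)
state=q1 head=-1 tape=_[_]10100   (q1,_)→(q3,_,right)
state=q3 head=0 tape=__[1]0100   (q3,1)→(q2,0,right)
state=q2 head=1 tape=__0[0]100   (q2,0)→(q0,0,right)
state=q0 head=2 tape=__00[1]00   (q0,1)→(q3,_,left)
state=q3 head=1 tape=__0[0]_00   (q3,0)→(q2,0,right)
state=q2 head=2 tape=__00[_]00   (q2,_)→(q0,_,left)
state=q0 head=1 tape=__0[0]_00   (q0,0)→(q1,1,left)
state=q1 head=0 tape=__[0]1_00   (q1,0)→(q3,0,left)
state=q3 head=-1 tape=_[_]01_00   (q3,_)→(q2,0,right)
state=q2 head=0 tape=_0[0]1_00   (q2,0)→(q0,0,right)
state=q0 head=1 tape=_00[1]_00   (q0,1)→(q3,_,left)
state=q3 head=0 tape=_0[0]__00   (q3,0)→(q2,0,right)
state=q2 head=1 tape=_00[_]_00   (q2,_)→(q0,_,left)
state=q0 head=0 tape=_0[0]__00   (q0,0)→(q1,1,left)
state=q1 head=-1 tape=_[0]1__00   (q1,0)→(q3,0,left)
state=q3 head=-2 tape=[_]01__00   (q3,_)→(q2,0,right)
state=q2 head=-1 tape=0[0]1__00
After 17 steps: state q2, head at -1, tape 001__00.

state q2, head at -1, tape 001__00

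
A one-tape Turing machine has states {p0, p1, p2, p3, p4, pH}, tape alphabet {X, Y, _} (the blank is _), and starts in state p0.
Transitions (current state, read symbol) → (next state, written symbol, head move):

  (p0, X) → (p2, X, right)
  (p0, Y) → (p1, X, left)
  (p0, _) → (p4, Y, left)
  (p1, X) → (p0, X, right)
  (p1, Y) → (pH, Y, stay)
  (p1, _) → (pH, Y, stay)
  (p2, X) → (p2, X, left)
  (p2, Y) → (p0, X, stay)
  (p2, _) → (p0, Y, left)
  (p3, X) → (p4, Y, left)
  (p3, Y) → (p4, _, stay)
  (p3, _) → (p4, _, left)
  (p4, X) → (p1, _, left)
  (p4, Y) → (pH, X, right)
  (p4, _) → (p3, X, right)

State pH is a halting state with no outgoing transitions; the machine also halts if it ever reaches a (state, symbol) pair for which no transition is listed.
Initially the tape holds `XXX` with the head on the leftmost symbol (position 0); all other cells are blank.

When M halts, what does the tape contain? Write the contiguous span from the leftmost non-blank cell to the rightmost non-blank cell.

state=p0 head=0 tape=____[X]XX   (p0,X)→(p2,X,right)
state=p2 head=1 tape=____X[X]X   (p2,X)→(p2,X,left)
state=p2 head=0 tape=____[X]XX   (p2,X)→(p2,X,left)
state=p2 head=-1 tape=___[_]XXX   (p2,_)→(p0,Y,left)
state=p0 head=-2 tape=__[_]YXXX   (p0,_)→(p4,Y,left)
state=p4 head=-3 tape=_[_]YYXXX   (p4,_)→(p3,X,right)
state=p3 head=-2 tape=_X[Y]YXXX   (p3,Y)→(p4,_,stay)
state=p4 head=-2 tape=_X[_]YXXX   (p4,_)→(p3,X,right)
state=p3 head=-1 tape=_XX[Y]XXX   (p3,Y)→(p4,_,stay)
state=p4 head=-1 tape=_XX[_]XXX   (p4,_)→(p3,X,right)
state=p3 head=0 tape=_XXX[X]XX   (p3,X)→(p4,Y,left)
state=p4 head=-1 tape=_XX[X]YXX   (p4,X)→(p1,_,left)
state=p1 head=-2 tape=_X[X]_YXX   (p1,X)→(p0,X,right)
state=p0 head=-1 tape=_XX[_]YXX   (p0,_)→(p4,Y,left)
state=p4 head=-2 tape=_X[X]YYXX   (p4,X)→(p1,_,left)
state=p1 head=-3 tape=_[X]_YYXX   (p1,X)→(p0,X,right)
state=p0 head=-2 tape=_X[_]YYXX   (p0,_)→(p4,Y,left)
state=p4 head=-3 tape=_[X]YYYXX   (p4,X)→(p1,_,left)
state=p1 head=-4 tape=[_]_YYYXX   (p1,_)→(pH,Y,stay)
state=pH head=-4 tape=[Y]_YYYXX
The non-blank tape span at halt is Y_YYYXX.

Y_YYYXX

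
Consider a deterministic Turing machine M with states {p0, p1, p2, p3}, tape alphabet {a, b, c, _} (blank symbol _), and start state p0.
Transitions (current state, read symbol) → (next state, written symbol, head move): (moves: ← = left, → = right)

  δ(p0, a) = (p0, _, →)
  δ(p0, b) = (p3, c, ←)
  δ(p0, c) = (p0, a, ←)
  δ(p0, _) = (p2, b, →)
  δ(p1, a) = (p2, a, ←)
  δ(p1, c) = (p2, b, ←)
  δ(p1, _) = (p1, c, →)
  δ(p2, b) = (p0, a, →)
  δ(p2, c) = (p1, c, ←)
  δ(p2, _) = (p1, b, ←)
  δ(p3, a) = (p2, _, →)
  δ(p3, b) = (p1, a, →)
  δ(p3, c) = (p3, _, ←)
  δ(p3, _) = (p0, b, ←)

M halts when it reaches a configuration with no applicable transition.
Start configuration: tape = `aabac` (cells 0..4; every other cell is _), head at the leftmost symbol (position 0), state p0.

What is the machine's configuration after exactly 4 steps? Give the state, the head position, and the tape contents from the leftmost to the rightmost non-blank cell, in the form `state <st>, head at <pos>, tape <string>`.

p0 | [a]abac   read a → write _, move →, go to p0
p0 | _[a]bac   read a → write _, move →, go to p0
p0 | __[b]ac   read b → write c, move ←, go to p3
p3 | _[_]cac   read _ → write b, move ←, go to p0
p0 | [_]bcac
After 4 steps: state p0, head at 0, tape bcac.

state p0, head at 0, tape bcac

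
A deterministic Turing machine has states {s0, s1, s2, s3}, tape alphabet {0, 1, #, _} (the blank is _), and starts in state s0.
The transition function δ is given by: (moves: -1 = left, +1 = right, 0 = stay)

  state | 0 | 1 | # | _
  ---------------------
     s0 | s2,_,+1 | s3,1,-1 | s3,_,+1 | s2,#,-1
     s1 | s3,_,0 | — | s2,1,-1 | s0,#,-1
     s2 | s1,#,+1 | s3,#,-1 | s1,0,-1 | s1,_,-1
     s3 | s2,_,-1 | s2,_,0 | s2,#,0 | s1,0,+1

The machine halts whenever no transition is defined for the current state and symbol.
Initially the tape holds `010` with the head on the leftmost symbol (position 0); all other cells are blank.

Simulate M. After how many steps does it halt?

state=s0 head=0 tape=[0]10   (s0,0)→(s2,_,+1)
state=s2 head=1 tape=_[1]0   (s2,1)→(s3,#,-1)
state=s3 head=0 tape=[_]#0   (s3,_)→(s1,0,+1)
state=s1 head=1 tape=0[#]0   (s1,#)→(s2,1,-1)
state=s2 head=0 tape=[0]10   (s2,0)→(s1,#,+1)
state=s1 head=1 tape=#[1]0
M halts after 5 transitions.

5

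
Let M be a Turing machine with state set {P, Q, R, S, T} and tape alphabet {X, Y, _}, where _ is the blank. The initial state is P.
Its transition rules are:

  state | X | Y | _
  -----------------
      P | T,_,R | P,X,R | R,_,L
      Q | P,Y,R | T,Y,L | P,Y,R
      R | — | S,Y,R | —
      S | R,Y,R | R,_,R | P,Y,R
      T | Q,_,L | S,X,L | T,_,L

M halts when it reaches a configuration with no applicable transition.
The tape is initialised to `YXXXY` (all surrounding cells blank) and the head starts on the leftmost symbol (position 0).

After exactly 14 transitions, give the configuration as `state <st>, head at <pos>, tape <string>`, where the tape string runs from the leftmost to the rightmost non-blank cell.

P | [Y]XXXY_   read Y → write X, move R, go to P
P | X[X]XXY_   read X → write _, move R, go to T
T | X_[X]XY_   read X → write _, move L, go to Q
Q | X[_]_XY_   read _ → write Y, move R, go to P
P | XY[_]XY_   read _ → write _, move L, go to R
R | X[Y]_XY_   read Y → write Y, move R, go to S
S | XY[_]XY_   read _ → write Y, move R, go to P
P | XYY[X]Y_   read X → write _, move R, go to T
T | XYY_[Y]_   read Y → write X, move L, go to S
S | XYY[_]X_   read _ → write Y, move R, go to P
P | XYYY[X]_   read X → write _, move R, go to T
T | XYYY_[_]   read _ → write _, move L, go to T
T | XYYY[_]_   read _ → write _, move L, go to T
T | XYY[Y]__   read Y → write X, move L, go to S
S | XY[Y]X__
After 14 steps: state S, head at 2, tape XYYX.

state S, head at 2, tape XYYX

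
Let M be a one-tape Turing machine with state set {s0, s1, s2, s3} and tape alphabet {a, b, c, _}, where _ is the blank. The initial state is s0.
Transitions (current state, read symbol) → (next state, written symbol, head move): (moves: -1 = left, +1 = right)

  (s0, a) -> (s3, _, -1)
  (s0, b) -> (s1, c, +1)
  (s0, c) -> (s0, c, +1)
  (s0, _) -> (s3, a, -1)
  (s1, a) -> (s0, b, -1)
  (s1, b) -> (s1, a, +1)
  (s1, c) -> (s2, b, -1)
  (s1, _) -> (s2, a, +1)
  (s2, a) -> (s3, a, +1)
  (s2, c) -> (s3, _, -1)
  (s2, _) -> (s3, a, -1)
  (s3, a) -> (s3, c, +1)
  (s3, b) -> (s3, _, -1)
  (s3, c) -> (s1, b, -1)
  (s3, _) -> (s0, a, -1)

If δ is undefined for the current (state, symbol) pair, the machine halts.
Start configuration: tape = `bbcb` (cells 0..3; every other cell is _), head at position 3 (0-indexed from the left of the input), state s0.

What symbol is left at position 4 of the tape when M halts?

b

state=s0 head=3 tape=bbc[b]___   (s0,b)→(s1,c,+1)
state=s1 head=4 tape=bbcc[_]__   (s1,_)→(s2,a,+1)
state=s2 head=5 tape=bbcca[_]_   (s2,_)→(s3,a,-1)
state=s3 head=4 tape=bbcc[a]a_   (s3,a)→(s3,c,+1)
state=s3 head=5 tape=bbccc[a]_   (s3,a)→(s3,c,+1)
state=s3 head=6 tape=bbcccc[_]   (s3,_)→(s0,a,-1)
state=s0 head=5 tape=bbccc[c]a   (s0,c)→(s0,c,+1)
state=s0 head=6 tape=bbcccc[a]   (s0,a)→(s3,_,-1)
state=s3 head=5 tape=bbccc[c]_   (s3,c)→(s1,b,-1)
state=s1 head=4 tape=bbcc[c]b_   (s1,c)→(s2,b,-1)
state=s2 head=3 tape=bbc[c]bb_   (s2,c)→(s3,_,-1)
state=s3 head=2 tape=bb[c]_bb_   (s3,c)→(s1,b,-1)
state=s1 head=1 tape=b[b]b_bb_   (s1,b)→(s1,a,+1)
state=s1 head=2 tape=ba[b]_bb_   (s1,b)→(s1,a,+1)
state=s1 head=3 tape=baa[_]bb_   (s1,_)→(s2,a,+1)
state=s2 head=4 tape=baaa[b]b_
Cell 4 holds b when M halts.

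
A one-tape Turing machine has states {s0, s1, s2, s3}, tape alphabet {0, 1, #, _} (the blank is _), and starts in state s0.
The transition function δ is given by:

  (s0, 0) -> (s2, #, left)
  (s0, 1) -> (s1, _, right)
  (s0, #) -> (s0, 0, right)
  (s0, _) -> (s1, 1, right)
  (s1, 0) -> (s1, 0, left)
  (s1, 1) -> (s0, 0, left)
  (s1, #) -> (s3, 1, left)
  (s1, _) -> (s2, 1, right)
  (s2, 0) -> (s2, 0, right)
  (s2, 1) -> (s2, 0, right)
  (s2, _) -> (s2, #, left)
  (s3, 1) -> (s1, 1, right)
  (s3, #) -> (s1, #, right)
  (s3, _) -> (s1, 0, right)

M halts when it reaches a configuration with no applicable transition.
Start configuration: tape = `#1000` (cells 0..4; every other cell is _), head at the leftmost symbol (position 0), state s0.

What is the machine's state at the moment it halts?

s2

s0 | [#]1000_   read # → write 0, move right, go to s0
s0 | 0[1]000_   read 1 → write _, move right, go to s1
s1 | 0_[0]00_   read 0 → write 0, move left, go to s1
s1 | 0[_]000_   read _ → write 1, move right, go to s2
s2 | 01[0]00_   read 0 → write 0, move right, go to s2
s2 | 010[0]0_   read 0 → write 0, move right, go to s2
s2 | 0100[0]_   read 0 → write 0, move right, go to s2
s2 | 01000[_]   read _ → write #, move left, go to s2
s2 | 0100[0]#   read 0 → write 0, move right, go to s2
s2 | 01000[#]
No transition is defined for (s2, #); M halts in state s2.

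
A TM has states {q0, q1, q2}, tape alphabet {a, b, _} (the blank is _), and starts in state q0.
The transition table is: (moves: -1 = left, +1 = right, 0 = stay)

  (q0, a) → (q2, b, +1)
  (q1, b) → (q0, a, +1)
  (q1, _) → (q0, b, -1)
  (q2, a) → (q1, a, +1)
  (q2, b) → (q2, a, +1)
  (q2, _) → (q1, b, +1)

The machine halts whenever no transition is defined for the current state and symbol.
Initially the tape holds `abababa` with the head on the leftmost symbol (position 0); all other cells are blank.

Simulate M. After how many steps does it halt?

12

state=q0 head=0 tape=[a]bababa___   (q0,a)→(q2,b,+1)
state=q2 head=1 tape=b[b]ababa___   (q2,b)→(q2,a,+1)
state=q2 head=2 tape=ba[a]baba___   (q2,a)→(q1,a,+1)
state=q1 head=3 tape=baa[b]aba___   (q1,b)→(q0,a,+1)
state=q0 head=4 tape=baaa[a]ba___   (q0,a)→(q2,b,+1)
state=q2 head=5 tape=baaab[b]a___   (q2,b)→(q2,a,+1)
state=q2 head=6 tape=baaaba[a]___   (q2,a)→(q1,a,+1)
state=q1 head=7 tape=baaabaa[_]__   (q1,_)→(q0,b,-1)
state=q0 head=6 tape=baaaba[a]b__   (q0,a)→(q2,b,+1)
state=q2 head=7 tape=baaabab[b]__   (q2,b)→(q2,a,+1)
state=q2 head=8 tape=baaababa[_]_   (q2,_)→(q1,b,+1)
state=q1 head=9 tape=baaababab[_]   (q1,_)→(q0,b,-1)
state=q0 head=8 tape=baaababa[b]b
M halts after 12 transitions.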